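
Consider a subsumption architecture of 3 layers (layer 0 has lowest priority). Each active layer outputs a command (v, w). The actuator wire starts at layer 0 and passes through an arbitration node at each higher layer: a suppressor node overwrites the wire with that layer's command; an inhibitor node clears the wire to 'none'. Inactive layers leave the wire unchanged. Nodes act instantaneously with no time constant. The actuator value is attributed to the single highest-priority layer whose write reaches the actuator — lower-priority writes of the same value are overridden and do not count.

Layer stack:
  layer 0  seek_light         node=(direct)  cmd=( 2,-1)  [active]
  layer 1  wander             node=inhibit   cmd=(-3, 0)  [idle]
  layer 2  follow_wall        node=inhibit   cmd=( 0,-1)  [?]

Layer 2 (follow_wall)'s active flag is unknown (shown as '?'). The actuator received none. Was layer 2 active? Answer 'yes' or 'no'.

If layer 2 is active=yes:
  actuator would be none
If layer 2 is active=no:
  actuator would be (2, -1)
Observed none, so layer 2 was active.

yes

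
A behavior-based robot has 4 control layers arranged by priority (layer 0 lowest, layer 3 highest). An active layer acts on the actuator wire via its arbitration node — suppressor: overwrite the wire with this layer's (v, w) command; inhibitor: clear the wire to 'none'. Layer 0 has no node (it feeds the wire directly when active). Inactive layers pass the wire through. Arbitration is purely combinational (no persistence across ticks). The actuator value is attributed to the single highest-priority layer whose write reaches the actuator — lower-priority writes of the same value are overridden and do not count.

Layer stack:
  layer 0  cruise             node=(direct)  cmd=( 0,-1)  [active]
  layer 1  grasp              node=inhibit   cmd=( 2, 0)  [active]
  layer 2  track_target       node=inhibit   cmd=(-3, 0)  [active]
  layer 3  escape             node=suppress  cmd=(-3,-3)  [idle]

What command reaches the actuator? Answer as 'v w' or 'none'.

[0] cruise on; wire := (0, -1)
[1] grasp on (inhibit); wire := none
[2] track_target on (inhibit); wire := none
[3] escape off; pass none
output none

none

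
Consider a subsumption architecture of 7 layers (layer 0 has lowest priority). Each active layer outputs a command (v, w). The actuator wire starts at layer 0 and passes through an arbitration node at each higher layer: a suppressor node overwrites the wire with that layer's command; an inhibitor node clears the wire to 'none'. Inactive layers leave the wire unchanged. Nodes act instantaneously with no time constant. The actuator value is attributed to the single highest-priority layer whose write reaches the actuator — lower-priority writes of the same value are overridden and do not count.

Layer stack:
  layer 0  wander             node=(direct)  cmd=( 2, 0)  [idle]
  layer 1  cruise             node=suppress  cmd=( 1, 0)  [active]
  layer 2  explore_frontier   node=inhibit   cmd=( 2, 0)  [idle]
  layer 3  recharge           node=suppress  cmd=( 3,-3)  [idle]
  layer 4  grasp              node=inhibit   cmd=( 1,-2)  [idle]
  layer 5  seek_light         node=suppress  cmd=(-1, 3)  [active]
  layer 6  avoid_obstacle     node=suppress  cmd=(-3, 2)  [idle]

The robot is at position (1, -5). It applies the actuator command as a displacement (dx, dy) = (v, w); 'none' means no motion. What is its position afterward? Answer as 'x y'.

0 -2

layer 0 (wander) idle — none
layer 1 (cruise) active — suppresses: (1, 0)
layer 2 (explore_frontier) idle — unchanged: (1, 0)
layer 3 (recharge) idle — unchanged: (1, 0)
layer 4 (grasp) idle — unchanged: (1, 0)
layer 5 (seek_light) active — suppresses: (-1, 3)
layer 6 (avoid_obstacle) idle — unchanged: (-1, 3)
→ actuator (-1, 3)
position: (1, -5) + (-1, 3) = (0, -2)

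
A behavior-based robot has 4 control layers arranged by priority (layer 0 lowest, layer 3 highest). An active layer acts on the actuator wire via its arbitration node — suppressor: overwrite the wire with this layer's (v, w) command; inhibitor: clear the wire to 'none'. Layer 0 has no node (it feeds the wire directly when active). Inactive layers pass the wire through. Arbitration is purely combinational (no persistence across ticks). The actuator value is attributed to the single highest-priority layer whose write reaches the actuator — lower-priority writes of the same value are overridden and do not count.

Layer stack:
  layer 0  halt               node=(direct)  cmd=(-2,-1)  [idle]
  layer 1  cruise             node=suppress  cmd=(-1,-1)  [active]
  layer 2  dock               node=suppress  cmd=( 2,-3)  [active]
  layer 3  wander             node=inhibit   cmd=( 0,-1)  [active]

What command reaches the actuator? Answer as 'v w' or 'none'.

L0 halt: idle → wire = none
L1 cruise: active, suppressor → wire = (-1, -1)
L2 dock: active, suppressor → wire = (2, -3)
L3 wander: active, inhibitor → wire = none
actuator = none

none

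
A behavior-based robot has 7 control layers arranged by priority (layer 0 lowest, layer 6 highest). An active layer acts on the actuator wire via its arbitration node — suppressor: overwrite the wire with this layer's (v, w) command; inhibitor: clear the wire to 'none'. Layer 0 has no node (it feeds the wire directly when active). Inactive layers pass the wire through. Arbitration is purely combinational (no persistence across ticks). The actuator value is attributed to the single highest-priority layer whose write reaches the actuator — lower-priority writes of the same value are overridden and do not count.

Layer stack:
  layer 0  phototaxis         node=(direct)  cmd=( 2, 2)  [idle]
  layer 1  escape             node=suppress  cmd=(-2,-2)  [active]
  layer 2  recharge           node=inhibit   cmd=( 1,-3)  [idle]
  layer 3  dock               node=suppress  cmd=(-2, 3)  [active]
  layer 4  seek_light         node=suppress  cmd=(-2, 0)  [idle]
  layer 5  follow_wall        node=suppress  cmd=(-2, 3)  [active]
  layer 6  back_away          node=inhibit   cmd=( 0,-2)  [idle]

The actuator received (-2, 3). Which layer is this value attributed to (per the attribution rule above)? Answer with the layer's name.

follow_wall

layer 0 (phototaxis) idle — none
layer 1 (escape) active — suppresses: (-2, -2)
layer 2 (recharge) idle — unchanged: (-2, -2)
layer 3 (dock) active — suppresses: (-2, 3)
layer 4 (seek_light) idle — unchanged: (-2, 3)
layer 5 (follow_wall) active — suppresses: (-2, 3)
layer 6 (back_away) idle — unchanged: (-2, 3)
→ actuator (-2, 3)
last writer: layer 5 = follow_wall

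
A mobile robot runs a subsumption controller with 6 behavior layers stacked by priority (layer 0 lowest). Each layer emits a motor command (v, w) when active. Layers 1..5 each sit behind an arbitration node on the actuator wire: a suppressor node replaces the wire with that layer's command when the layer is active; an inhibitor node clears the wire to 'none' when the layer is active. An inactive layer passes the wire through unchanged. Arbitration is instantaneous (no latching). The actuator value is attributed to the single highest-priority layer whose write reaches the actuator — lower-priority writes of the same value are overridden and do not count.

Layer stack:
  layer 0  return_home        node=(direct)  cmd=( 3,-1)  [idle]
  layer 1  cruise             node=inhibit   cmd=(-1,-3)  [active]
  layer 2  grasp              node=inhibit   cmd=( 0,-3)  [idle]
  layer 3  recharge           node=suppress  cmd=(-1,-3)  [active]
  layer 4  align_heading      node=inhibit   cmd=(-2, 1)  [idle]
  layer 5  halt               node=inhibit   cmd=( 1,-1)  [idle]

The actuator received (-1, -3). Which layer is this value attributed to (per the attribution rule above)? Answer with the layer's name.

layer 0 (return_home) idle — none
layer 1 (cruise) active — inhibits: none
layer 2 (grasp) idle — unchanged: none
layer 3 (recharge) active — suppresses: (-1, -3)
layer 4 (align_heading) idle — unchanged: (-1, -3)
layer 5 (halt) idle — unchanged: (-1, -3)
→ actuator (-1, -3)
last writer: layer 3 = recharge

recharge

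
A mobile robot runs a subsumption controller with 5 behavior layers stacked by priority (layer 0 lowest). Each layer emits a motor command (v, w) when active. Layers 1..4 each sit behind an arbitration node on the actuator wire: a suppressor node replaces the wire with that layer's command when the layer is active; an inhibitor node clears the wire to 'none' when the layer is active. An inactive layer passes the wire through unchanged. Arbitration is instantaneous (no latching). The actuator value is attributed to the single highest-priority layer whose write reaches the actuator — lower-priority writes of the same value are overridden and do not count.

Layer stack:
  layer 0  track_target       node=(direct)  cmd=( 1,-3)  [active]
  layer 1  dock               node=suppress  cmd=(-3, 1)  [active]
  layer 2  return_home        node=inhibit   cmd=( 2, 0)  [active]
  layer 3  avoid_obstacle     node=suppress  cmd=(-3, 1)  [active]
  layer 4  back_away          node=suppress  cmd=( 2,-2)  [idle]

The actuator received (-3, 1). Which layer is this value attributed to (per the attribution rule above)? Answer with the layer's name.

avoid_obstacle

[0] track_target on; wire := (1, -3)
[1] dock on (suppress); wire := (-3, 1)
[2] return_home on (inhibit); wire := none
[3] avoid_obstacle on (suppress); wire := (-3, 1)
[4] back_away off; pass (-3, 1)
output (-3, 1)
last writer: layer 3 = avoid_obstacle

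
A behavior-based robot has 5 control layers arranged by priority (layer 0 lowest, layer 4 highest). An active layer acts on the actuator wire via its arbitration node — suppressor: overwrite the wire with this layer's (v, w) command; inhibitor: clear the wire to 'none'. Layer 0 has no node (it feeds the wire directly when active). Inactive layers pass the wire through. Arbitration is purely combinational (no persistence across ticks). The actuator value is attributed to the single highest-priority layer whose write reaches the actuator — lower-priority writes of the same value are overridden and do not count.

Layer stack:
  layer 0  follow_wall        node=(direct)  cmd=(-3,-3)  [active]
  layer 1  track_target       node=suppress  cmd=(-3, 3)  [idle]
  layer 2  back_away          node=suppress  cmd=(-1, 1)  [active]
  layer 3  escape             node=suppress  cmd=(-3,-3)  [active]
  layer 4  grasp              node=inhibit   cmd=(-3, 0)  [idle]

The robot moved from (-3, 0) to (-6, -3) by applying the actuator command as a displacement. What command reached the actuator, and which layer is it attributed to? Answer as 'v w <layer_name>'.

displacement = (-6, -3) − (-3, 0) = (-3, -3)
layer 0 (follow_wall) active — direct: (-3, -3)
layer 1 (track_target) idle — unchanged: (-3, -3)
layer 2 (back_away) active — suppresses: (-1, 1)
layer 3 (escape) active — suppresses: (-3, -3)
layer 4 (grasp) idle — unchanged: (-3, -3)
→ actuator (-3, -3) — from layer 3 (escape)

-3 -3 escape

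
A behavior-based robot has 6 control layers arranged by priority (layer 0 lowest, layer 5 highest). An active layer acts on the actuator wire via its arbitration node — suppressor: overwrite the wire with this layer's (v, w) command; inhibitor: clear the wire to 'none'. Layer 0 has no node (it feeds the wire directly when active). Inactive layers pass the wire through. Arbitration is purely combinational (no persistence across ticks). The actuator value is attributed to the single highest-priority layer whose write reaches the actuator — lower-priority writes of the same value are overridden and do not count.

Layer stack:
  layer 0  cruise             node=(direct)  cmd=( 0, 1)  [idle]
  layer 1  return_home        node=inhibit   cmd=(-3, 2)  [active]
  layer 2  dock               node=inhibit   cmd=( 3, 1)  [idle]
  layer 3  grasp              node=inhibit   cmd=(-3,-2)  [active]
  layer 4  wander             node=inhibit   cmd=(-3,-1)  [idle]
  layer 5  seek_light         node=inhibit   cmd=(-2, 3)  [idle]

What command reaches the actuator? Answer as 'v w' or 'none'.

L0 cruise: idle → wire = none
L1 return_home: active, inhibitor → wire = none
L2 dock: idle → wire stays none
L3 grasp: active, inhibitor → wire = none
L4 wander: idle → wire stays none
L5 seek_light: idle → wire stays none
actuator = none

none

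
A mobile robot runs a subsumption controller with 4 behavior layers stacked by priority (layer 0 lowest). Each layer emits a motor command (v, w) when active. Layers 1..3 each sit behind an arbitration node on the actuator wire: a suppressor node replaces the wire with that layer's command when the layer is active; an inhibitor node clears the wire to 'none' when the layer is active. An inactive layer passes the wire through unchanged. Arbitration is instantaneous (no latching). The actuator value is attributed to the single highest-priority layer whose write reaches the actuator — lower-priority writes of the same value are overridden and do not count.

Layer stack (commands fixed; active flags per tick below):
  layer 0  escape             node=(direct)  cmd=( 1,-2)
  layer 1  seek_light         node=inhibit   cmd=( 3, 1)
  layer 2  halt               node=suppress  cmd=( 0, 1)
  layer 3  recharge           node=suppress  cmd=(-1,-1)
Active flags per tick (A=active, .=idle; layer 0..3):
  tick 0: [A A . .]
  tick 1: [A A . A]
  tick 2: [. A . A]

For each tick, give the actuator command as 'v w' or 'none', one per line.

tick 0:
  L0 escape: active, feeds wire = (1, -2)
  L1 seek_light: active, inhibitor → wire = none
  L2 halt: idle → wire stays none
  L3 recharge: idle → wire stays none
  actuator = none
tick 1:
  L0 escape: active, feeds wire = (1, -2)
  L1 seek_light: active, inhibitor → wire = none
  L2 halt: idle → wire stays none
  L3 recharge: active, suppressor → wire = (-1, -1)
  actuator = (-1, -1)
tick 2:
  L0 escape: idle → wire = none
  L1 seek_light: active, inhibitor → wire = none
  L2 halt: idle → wire stays none
  L3 recharge: active, suppressor → wire = (-1, -1)
  actuator = (-1, -1)

none
-1 -1
-1 -1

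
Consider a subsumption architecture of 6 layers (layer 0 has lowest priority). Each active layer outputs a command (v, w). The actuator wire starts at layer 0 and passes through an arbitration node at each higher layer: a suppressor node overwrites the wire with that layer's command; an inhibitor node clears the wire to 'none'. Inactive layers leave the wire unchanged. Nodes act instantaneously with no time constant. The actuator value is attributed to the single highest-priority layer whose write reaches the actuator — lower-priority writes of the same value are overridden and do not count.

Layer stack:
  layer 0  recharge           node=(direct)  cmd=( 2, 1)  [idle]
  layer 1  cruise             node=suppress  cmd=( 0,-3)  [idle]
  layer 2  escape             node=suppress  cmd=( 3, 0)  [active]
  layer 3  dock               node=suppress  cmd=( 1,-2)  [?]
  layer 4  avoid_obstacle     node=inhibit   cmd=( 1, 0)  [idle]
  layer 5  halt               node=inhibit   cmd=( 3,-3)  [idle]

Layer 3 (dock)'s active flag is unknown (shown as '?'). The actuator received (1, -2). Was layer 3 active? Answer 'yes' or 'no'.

If layer 3 is active=yes:
  actuator would be (1, -2)
If layer 3 is active=no:
  actuator would be (3, 0)
Observed (1, -2), so layer 3 was active.

yes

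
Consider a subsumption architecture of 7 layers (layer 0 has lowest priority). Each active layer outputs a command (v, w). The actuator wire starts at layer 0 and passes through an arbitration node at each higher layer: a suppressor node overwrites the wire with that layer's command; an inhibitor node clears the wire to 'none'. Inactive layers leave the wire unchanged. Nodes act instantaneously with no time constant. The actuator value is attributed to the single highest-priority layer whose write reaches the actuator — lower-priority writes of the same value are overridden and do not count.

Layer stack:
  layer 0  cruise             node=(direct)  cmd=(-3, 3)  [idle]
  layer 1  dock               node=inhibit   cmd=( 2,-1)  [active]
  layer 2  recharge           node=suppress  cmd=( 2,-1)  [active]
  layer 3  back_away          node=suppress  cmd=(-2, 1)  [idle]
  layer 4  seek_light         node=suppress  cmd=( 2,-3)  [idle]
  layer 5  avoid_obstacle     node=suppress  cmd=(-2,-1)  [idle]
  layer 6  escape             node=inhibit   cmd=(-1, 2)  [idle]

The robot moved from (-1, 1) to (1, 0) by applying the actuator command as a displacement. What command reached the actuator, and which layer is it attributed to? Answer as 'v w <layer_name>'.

displacement = (1, 0) − (-1, 1) = (2, -1)
[0] cruise off; wire := none
[1] dock on (inhibit); wire := none
[2] recharge on (suppress); wire := (2, -1)
[3] back_away off; pass (2, -1)
[4] seek_light off; pass (2, -1)
[5] avoid_obstacle off; pass (2, -1)
[6] escape off; pass (2, -1)
output (2, -1) — from layer 2 (recharge)

2 -1 recharge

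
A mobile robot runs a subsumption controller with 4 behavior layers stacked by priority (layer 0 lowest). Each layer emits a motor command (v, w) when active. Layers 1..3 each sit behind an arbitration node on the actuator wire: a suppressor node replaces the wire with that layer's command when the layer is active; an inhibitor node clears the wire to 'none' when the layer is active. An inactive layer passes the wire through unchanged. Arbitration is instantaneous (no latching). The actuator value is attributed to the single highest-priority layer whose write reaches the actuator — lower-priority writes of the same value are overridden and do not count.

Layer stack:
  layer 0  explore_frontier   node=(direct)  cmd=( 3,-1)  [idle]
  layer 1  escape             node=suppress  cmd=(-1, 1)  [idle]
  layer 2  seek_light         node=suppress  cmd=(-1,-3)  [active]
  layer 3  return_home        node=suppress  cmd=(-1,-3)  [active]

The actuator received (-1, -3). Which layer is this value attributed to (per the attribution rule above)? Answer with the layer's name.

[0] explore_frontier off; wire := none
[1] escape off; pass none
[2] seek_light on (suppress); wire := (-1, -3)
[3] return_home on (suppress); wire := (-1, -3)
output (-1, -3)
last writer: layer 3 = return_home

return_home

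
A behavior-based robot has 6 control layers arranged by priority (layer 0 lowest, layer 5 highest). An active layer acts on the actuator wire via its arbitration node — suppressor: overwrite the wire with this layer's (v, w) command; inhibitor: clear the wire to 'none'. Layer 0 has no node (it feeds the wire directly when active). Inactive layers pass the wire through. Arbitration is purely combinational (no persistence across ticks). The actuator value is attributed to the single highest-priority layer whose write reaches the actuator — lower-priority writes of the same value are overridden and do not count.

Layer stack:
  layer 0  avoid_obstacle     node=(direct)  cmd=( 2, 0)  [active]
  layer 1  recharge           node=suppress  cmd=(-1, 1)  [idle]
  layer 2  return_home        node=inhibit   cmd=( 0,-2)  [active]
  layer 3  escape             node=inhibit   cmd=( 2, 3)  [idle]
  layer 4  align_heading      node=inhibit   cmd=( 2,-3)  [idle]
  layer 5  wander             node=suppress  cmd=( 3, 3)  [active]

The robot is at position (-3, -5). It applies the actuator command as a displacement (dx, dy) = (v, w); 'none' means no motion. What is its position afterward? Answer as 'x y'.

0 -2

[0] avoid_obstacle on; wire := (2, 0)
[1] recharge off; pass (2, 0)
[2] return_home on (inhibit); wire := none
[3] escape off; pass none
[4] align_heading off; pass none
[5] wander on (suppress); wire := (3, 3)
output (3, 3)
position: (-3, -5) + (3, 3) = (0, -2)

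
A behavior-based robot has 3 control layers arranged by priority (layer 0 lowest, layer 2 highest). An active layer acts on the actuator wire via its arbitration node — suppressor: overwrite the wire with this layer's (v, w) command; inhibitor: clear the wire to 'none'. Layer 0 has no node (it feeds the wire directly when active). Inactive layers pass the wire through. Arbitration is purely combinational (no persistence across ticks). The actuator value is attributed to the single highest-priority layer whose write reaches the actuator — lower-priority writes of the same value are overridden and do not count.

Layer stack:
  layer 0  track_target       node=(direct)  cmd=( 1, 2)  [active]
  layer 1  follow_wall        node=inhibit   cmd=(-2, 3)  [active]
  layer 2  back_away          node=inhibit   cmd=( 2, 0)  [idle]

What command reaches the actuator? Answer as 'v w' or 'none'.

none

layer 0 (track_target) active — direct: (1, 2)
layer 1 (follow_wall) active — inhibits: none
layer 2 (back_away) idle — unchanged: none
→ actuator none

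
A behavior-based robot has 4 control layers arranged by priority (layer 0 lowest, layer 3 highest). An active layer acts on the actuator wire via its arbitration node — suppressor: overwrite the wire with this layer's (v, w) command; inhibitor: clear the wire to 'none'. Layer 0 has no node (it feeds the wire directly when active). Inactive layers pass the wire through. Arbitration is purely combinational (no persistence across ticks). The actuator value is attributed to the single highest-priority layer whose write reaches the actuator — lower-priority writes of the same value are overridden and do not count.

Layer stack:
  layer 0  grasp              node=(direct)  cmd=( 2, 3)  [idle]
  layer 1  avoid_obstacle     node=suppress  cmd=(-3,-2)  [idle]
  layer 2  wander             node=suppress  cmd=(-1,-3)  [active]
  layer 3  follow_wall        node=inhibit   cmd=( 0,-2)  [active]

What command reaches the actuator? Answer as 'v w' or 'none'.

layer 0 (grasp) idle — none
layer 1 (avoid_obstacle) idle — unchanged: none
layer 2 (wander) active — suppresses: (-1, -3)
layer 3 (follow_wall) active — inhibits: none
→ actuator none

none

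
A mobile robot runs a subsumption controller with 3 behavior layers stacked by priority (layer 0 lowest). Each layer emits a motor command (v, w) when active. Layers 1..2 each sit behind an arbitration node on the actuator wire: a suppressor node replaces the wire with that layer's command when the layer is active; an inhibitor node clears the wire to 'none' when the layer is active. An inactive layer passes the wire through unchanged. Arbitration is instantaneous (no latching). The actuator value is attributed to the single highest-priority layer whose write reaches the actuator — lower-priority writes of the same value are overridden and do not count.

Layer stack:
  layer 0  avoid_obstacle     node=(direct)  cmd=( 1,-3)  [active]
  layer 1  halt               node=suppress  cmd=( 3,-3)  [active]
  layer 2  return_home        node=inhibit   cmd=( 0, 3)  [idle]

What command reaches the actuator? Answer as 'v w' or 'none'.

3 -3

[0] avoid_obstacle on; wire := (1, -3)
[1] halt on (suppress); wire := (3, -3)
[2] return_home off; pass (3, -3)
output (3, -3)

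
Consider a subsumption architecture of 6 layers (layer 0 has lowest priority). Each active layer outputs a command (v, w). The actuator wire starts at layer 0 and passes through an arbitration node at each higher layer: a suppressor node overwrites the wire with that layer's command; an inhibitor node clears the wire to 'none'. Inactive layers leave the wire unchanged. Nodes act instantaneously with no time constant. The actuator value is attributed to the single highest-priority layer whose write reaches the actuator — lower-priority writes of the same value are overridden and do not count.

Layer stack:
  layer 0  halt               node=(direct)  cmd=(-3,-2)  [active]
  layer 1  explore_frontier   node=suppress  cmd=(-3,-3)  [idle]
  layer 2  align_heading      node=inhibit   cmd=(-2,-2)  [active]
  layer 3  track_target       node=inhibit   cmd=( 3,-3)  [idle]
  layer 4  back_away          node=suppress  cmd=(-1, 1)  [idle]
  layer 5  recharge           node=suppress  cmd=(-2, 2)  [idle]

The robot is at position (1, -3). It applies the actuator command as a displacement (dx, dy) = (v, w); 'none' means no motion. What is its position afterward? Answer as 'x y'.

1 -3

[0] halt on; wire := (-3, -2)
[1] explore_frontier off; pass (-3, -2)
[2] align_heading on (inhibit); wire := none
[3] track_target off; pass none
[4] back_away off; pass none
[5] recharge off; pass none
output none
position: (1, -3) + none = (1, -3)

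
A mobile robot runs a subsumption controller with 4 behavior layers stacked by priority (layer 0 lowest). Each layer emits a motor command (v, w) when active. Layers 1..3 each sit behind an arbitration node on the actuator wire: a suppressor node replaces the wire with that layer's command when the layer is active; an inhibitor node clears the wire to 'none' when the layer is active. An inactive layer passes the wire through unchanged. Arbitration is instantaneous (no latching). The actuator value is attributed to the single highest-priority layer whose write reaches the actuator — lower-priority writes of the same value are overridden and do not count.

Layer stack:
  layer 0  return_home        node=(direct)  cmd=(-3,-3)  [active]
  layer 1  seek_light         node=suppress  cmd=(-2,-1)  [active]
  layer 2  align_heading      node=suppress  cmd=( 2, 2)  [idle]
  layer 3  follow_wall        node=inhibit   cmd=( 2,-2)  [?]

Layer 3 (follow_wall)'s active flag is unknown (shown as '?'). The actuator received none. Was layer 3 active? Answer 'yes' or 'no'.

If layer 3 is active=yes:
  actuator would be none
If layer 3 is active=no:
  actuator would be (-2, -1)
Observed none, so layer 3 was active.

yes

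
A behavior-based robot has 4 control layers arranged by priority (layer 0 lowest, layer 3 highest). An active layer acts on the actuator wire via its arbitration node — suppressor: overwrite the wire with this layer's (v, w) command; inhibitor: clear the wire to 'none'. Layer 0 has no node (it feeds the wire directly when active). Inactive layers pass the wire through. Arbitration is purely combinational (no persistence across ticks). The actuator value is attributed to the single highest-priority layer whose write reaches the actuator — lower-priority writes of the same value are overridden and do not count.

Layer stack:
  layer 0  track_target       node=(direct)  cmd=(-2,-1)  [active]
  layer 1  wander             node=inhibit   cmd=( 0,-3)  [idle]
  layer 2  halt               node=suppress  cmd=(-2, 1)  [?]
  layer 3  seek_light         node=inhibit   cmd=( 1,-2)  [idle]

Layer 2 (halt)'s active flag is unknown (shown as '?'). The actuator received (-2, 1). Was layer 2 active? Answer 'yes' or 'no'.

If layer 2 is active=yes:
  actuator would be (-2, 1)
If layer 2 is active=no:
  actuator would be (-2, -1)
Observed (-2, 1), so layer 2 was active.

yes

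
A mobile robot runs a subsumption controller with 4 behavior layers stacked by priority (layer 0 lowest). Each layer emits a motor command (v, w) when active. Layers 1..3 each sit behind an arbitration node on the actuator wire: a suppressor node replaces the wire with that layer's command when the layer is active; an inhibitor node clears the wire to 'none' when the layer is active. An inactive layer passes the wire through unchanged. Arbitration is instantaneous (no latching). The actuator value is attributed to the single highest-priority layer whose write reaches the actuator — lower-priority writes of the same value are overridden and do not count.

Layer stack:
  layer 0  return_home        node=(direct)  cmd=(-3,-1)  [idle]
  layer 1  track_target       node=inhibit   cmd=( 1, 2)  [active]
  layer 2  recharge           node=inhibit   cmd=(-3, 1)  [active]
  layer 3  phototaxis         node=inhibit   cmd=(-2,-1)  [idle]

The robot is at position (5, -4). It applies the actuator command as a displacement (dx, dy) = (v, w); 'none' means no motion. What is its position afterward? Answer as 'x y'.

L0 return_home: idle → wire = none
L1 track_target: active, inhibitor → wire = none
L2 recharge: active, inhibitor → wire = none
L3 phototaxis: idle → wire stays none
actuator = none
position: (5, -4) + none = (5, -4)

5 -4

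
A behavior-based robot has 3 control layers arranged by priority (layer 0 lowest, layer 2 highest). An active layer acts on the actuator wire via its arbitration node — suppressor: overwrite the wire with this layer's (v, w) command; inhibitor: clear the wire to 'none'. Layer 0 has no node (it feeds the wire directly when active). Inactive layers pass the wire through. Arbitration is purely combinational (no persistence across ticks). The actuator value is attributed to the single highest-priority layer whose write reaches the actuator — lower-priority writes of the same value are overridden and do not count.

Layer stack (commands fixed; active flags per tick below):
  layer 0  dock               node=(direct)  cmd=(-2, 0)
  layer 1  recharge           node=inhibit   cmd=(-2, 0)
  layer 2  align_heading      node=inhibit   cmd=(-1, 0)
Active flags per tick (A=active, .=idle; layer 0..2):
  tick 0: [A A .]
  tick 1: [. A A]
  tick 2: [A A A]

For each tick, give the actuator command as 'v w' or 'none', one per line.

tick 0:
  layer 0 (dock) active — direct: (-2, 0)
  layer 1 (recharge) active — inhibits: none
  layer 2 (align_heading) idle — unchanged: none
  → actuator none
tick 1:
  layer 0 (dock) idle — none
  layer 1 (recharge) active — inhibits: none
  layer 2 (align_heading) active — inhibits: none
  → actuator none
tick 2:
  layer 0 (dock) active — direct: (-2, 0)
  layer 1 (recharge) active — inhibits: none
  layer 2 (align_heading) active — inhibits: none
  → actuator none

none
none
none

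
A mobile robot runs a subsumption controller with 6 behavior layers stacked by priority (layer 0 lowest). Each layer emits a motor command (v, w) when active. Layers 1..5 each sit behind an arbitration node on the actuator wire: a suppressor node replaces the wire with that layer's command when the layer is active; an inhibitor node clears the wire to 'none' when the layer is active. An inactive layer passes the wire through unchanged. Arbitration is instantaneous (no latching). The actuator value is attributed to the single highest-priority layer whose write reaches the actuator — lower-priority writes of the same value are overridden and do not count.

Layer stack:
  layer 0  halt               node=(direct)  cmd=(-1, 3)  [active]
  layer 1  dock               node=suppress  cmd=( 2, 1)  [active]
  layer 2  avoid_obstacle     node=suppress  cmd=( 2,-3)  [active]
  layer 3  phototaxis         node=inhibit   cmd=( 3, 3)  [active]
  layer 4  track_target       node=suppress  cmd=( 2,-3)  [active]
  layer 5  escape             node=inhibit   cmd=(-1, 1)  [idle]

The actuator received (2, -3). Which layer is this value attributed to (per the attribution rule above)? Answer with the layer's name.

track_target

L0 halt: active, feeds wire = (-1, 3)
L1 dock: active, suppressor → wire = (2, 1)
L2 avoid_obstacle: active, suppressor → wire = (2, -3)
L3 phototaxis: active, inhibitor → wire = none
L4 track_target: active, suppressor → wire = (2, -3)
L5 escape: idle → wire stays (2, -3)
actuator = (2, -3)
last writer: layer 4 = track_target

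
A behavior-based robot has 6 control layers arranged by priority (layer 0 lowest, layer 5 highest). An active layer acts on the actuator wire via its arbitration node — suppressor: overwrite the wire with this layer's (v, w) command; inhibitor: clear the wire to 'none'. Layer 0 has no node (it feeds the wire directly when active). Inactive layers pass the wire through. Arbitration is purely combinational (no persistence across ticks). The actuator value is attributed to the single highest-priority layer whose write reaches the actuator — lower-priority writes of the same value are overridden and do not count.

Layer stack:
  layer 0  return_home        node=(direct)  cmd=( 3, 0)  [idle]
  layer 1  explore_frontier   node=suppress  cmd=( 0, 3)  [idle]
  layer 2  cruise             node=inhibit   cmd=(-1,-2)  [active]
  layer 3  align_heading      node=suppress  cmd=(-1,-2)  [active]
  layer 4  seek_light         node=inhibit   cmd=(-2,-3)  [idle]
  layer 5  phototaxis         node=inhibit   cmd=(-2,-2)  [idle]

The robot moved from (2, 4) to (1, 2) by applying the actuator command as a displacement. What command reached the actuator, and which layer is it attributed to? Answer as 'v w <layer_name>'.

displacement = (1, 2) − (2, 4) = (-1, -2)
[0] return_home off; wire := none
[1] explore_frontier off; pass none
[2] cruise on (inhibit); wire := none
[3] align_heading on (suppress); wire := (-1, -2)
[4] seek_light off; pass (-1, -2)
[5] phototaxis off; pass (-1, -2)
output (-1, -2) — from layer 3 (align_heading)

-1 -2 align_heading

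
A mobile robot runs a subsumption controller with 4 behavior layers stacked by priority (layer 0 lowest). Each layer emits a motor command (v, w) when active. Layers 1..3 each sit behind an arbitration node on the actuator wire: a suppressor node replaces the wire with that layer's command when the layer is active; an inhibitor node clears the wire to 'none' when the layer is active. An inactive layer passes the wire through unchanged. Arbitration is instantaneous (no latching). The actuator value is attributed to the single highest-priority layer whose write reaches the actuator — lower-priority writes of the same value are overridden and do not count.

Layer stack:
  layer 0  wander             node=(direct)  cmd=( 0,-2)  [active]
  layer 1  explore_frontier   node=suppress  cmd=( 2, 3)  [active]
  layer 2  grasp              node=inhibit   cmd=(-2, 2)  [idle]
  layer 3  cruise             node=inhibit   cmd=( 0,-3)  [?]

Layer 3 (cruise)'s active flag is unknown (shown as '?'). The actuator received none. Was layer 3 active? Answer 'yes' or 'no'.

yes

If layer 3 is active=yes:
  actuator would be none
If layer 3 is active=no:
  actuator would be (2, 3)
Observed none, so layer 3 was active.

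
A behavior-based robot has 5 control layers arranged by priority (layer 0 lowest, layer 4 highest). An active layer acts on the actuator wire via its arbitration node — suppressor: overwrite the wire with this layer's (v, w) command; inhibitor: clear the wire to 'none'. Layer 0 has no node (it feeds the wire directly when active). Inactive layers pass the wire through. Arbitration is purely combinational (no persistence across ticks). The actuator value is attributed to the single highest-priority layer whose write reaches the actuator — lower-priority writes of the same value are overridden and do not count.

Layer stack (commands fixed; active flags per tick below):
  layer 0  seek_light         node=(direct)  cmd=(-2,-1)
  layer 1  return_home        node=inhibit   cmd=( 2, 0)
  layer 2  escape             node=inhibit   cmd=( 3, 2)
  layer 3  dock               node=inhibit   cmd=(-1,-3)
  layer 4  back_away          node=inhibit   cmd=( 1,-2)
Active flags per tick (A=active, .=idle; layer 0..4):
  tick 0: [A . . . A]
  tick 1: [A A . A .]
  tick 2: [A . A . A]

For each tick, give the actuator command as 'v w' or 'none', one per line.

tick 0:
  L0 seek_light: active, feeds wire = (-2, -1)
  L1 return_home: idle → wire stays (-2, -1)
  L2 escape: idle → wire stays (-2, -1)
  L3 dock: idle → wire stays (-2, -1)
  L4 back_away: active, inhibitor → wire = none
  actuator = none
tick 1:
  L0 seek_light: active, feeds wire = (-2, -1)
  L1 return_home: active, inhibitor → wire = none
  L2 escape: idle → wire stays none
  L3 dock: active, inhibitor → wire = none
  L4 back_away: idle → wire stays none
  actuator = none
tick 2:
  L0 seek_light: active, feeds wire = (-2, -1)
  L1 return_home: idle → wire stays (-2, -1)
  L2 escape: active, inhibitor → wire = none
  L3 dock: idle → wire stays none
  L4 back_away: active, inhibitor → wire = none
  actuator = none

none
none
none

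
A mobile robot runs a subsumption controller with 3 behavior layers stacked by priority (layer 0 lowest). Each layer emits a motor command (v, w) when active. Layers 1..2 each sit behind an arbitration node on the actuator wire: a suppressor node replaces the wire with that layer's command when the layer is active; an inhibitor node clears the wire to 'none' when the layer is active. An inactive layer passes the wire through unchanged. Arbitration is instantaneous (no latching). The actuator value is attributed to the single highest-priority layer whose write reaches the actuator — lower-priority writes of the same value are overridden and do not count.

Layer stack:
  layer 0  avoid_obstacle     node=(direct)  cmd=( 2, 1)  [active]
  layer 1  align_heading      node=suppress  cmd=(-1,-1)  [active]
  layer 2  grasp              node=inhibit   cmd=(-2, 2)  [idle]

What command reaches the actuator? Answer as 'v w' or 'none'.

-1 -1

[0] avoid_obstacle on; wire := (2, 1)
[1] align_heading on (suppress); wire := (-1, -1)
[2] grasp off; pass (-1, -1)
output (-1, -1)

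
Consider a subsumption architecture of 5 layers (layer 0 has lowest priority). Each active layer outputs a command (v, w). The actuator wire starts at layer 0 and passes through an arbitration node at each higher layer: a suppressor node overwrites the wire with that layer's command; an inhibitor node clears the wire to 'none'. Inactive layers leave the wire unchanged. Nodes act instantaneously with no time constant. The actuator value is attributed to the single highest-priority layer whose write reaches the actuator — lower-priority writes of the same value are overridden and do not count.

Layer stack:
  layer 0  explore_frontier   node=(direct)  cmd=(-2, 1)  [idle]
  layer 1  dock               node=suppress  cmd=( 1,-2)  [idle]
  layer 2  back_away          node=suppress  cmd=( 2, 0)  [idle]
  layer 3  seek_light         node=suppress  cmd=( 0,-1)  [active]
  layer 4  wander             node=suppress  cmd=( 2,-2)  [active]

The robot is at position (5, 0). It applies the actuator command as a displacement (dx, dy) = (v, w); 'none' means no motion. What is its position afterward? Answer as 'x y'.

[0] explore_frontier off; wire := none
[1] dock off; pass none
[2] back_away off; pass none
[3] seek_light on (suppress); wire := (0, -1)
[4] wander on (suppress); wire := (2, -2)
output (2, -2)
position: (5, 0) + (2, -2) = (7, -2)

7 -2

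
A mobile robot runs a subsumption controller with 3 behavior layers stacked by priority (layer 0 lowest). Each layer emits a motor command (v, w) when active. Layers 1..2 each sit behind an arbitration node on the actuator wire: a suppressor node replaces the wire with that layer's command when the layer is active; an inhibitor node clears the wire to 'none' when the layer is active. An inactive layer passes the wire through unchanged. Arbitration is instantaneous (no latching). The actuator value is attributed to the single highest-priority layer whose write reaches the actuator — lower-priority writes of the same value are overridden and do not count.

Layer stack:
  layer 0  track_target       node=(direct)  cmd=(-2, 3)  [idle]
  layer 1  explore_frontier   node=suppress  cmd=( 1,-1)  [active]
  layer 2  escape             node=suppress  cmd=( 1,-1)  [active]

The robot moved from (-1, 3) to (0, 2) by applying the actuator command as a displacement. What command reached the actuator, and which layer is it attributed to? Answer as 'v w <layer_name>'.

displacement = (0, 2) − (-1, 3) = (1, -1)
L0 track_target: idle → wire = none
L1 explore_frontier: active, suppressor → wire = (1, -1)
L2 escape: active, suppressor → wire = (1, -1)
actuator = (1, -1) — from layer 2 (escape)

1 -1 escape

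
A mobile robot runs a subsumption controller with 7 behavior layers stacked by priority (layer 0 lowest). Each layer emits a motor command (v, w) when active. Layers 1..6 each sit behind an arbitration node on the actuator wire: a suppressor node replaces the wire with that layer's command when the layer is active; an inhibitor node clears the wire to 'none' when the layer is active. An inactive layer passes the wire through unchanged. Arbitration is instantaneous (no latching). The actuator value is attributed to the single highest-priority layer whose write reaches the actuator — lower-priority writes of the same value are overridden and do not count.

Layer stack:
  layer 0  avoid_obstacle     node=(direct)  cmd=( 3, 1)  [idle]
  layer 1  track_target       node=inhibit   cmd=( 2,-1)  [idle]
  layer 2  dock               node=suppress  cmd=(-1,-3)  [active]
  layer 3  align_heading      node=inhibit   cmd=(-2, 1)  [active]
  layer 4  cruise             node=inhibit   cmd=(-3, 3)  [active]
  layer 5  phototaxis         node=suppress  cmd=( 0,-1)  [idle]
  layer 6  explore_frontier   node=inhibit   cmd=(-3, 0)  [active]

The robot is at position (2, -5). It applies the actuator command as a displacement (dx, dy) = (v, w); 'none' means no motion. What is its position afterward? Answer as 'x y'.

layer 0 (avoid_obstacle) idle — none
layer 1 (track_target) idle — unchanged: none
layer 2 (dock) active — suppresses: (-1, -3)
layer 3 (align_heading) active — inhibits: none
layer 4 (cruise) active — inhibits: none
layer 5 (phototaxis) idle — unchanged: none
layer 6 (explore_frontier) active — inhibits: none
→ actuator none
position: (2, -5) + none = (2, -5)

2 -5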